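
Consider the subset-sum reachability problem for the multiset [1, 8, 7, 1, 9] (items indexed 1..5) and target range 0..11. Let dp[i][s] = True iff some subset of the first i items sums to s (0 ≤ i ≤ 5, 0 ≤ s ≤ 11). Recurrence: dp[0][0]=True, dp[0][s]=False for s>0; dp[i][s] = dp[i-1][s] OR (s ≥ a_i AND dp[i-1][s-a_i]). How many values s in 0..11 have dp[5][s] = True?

8

i\s   0   1   2   3   4   5   6   7   8   9  10  11
  0   T   F   F   F   F   F   F   F   F   F   F   F
  1   T   T   F   F   F   F   F   F   F   F   F   F
  2   T   T   F   F   F   F   F   F   T   T   F   F
  3   T   T   F   F   F   F   F   T   T   T   F   F
  4   T   T   T   F   F   F   F   T   T   T   T   F
  5   T   T   T   F   F   F   F   T   T   T   T   T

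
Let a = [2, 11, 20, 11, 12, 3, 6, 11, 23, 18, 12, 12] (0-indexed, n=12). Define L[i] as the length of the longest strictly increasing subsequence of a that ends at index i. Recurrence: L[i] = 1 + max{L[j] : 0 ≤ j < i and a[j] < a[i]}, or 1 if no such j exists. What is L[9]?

   i    0    1    2    3    4    5    6    7    8    9   10   11
a[i]    2   11   20   11   12    3    6   11   23   18   12   12
L[i]    1    2    3    2    3    2    3    4    5    5    5    5

5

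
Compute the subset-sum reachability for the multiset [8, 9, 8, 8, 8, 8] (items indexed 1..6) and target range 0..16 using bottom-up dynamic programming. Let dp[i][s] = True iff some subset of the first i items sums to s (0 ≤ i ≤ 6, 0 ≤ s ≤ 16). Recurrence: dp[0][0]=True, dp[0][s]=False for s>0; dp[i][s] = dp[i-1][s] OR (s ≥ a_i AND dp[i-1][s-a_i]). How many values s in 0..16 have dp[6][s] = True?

4

i\s   0   1   2   3   4   5   6   7   8   9  10  11  12  13  14  15  16
  0   T   F   F   F   F   F   F   F   F   F   F   F   F   F   F   F   F
  1   T   F   F   F   F   F   F   F   T   F   F   F   F   F   F   F   F
  2   T   F   F   F   F   F   F   F   T   T   F   F   F   F   F   F   F
  3   T   F   F   F   F   F   F   F   T   T   F   F   F   F   F   F   T
  4   T   F   F   F   F   F   F   F   T   T   F   F   F   F   F   F   T
  5   T   F   F   F   F   F   F   F   T   T   F   F   F   F   F   F   T
  6   T   F   F   F   F   F   F   F   T   T   F   F   F   F   F   F   T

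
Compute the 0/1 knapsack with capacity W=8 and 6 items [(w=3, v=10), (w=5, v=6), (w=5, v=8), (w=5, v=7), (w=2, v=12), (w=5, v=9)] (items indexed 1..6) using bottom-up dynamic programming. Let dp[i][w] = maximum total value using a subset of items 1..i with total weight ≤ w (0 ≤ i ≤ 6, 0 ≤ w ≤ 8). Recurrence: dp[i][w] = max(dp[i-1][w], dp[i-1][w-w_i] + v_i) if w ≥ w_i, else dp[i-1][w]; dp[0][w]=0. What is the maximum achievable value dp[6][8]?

22

i\w   0   1   2   3   4   5   6   7   8
  0   0   0   0   0   0   0   0   0   0
  1   0   0   0  10  10  10  10  10  10
  2   0   0   0  10  10  10  10  10  16
  3   0   0   0  10  10  10  10  10  18
  4   0   0   0  10  10  10  10  10  18
  5   0   0  12  12  12  22  22  22  22
  6   0   0  12  12  12  22  22  22  22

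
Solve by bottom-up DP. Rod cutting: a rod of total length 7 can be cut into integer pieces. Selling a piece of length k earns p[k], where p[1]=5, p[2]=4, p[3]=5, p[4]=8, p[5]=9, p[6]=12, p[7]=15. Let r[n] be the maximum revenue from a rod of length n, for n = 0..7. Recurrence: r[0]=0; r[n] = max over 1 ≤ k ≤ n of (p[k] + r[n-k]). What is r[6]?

30

   n    0    1    2    3    4    5    6    7
r[n]    0    5   10   15   20   25   30   35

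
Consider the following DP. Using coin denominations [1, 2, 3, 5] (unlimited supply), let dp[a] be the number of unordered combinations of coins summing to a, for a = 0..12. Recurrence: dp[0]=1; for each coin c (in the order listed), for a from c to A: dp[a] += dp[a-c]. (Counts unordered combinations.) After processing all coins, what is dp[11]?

24

after  coin     0     1     2     3     4     5     6     7     8     9    10    11    12
          1     1     1     1     1     1     1     1     1     1     1     1     1     1
          2     1     1     2     2     3     3     4     4     5     5     6     6     7
          3     1     1     2     3     4     5     7     8    10    12    14    16    19
          5     1     1     2     3     4     6     8    10    13    16    20    24    29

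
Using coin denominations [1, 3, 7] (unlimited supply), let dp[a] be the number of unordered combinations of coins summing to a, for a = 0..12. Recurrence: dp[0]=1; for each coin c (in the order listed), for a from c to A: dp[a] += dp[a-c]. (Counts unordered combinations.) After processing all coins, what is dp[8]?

after  coin     0     1     2     3     4     5     6     7     8     9    10    11    12
          1     1     1     1     1     1     1     1     1     1     1     1     1     1
          3     1     1     1     2     2     2     3     3     3     4     4     4     5
          7     1     1     1     2     2     2     3     4     4     5     6     6     7

4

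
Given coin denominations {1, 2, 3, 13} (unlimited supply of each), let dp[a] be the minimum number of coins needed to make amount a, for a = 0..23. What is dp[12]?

 a  0  1  2  3  4  5  6  7  8  9 10 11 12 13 14 15 16 17 18 19 20 21 22 23
dp  0  1  1  1  2  2  2  3  3  3  4  4  4  1  2  2  2  3  3  3  4  4  4  5

4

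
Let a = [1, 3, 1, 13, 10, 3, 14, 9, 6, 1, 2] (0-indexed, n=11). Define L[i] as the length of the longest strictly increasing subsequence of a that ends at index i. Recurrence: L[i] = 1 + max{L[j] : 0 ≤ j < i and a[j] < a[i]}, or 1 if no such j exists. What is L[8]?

3

   i    0    1    2    3    4    5    6    7    8    9   10
a[i]    1    3    1   13   10    3   14    9    6    1    2
L[i]    1    2    1    3    3    2    4    3    3    1    2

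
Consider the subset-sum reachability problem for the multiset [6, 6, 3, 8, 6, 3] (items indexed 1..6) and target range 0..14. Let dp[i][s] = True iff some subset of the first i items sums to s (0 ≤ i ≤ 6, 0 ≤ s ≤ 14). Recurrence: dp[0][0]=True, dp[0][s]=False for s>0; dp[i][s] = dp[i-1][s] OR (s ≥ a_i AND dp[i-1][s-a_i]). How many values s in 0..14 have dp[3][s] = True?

5

i\s   0   1   2   3   4   5   6   7   8   9  10  11  12  13  14
  0   T   F   F   F   F   F   F   F   F   F   F   F   F   F   F
  1   T   F   F   F   F   F   T   F   F   F   F   F   F   F   F
  2   T   F   F   F   F   F   T   F   F   F   F   F   T   F   F
  3   T   F   F   T   F   F   T   F   F   T   F   F   T   F   F
  4   T   F   F   T   F   F   T   F   T   T   F   T   T   F   T
  5   T   F   F   T   F   F   T   F   T   T   F   T   T   F   T
  6   T   F   F   T   F   F   T   F   T   T   F   T   T   F   T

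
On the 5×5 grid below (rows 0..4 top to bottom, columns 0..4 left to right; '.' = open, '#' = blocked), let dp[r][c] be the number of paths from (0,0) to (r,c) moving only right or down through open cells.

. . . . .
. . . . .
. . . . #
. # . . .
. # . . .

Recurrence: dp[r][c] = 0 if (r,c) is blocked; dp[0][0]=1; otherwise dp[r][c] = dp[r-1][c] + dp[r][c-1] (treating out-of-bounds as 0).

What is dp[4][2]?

r\c   0   1   2   3   4
  0   1   1   1   1   1
  1   1   2   3   4   5
  2   1   3   6  10   0
  3   1   0   6  16  16
  4   1   0   6  22  38

6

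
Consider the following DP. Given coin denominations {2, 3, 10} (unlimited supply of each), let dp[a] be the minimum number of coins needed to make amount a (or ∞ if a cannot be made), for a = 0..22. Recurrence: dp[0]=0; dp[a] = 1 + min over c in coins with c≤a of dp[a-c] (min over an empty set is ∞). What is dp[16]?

 a  0  1  2  3  4  5  6  7  8  9 10 11 12 13 14 15 16 17 18 19 20 21 22
dp  0  -  1  1  2  2  2  3  3  3  1  4  2  2  3  3  3  4  4  4  2  5  3
(- denotes ∞ / unreachable)

3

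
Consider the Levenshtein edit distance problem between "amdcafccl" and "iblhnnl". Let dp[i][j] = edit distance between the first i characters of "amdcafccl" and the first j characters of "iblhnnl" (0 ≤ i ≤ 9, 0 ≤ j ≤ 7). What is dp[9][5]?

   ''  i  b  l  h  n  n  l
''  0  1  2  3  4  5  6  7
 a  1  1  2  3  4  5  6  7
 m  2  2  2  3  4  5  6  7
 d  3  3  3  3  4  5  6  7
 c  4  4  4  4  4  5  6  7
 a  5  5  5  5  5  5  6  7
 f  6  6  6  6  6  6  6  7
 c  7  7  7  7  7  7  7  7
 c  8  8  8  8  8  8  8  8
 l  9  9  9  8  9  9  9  8

9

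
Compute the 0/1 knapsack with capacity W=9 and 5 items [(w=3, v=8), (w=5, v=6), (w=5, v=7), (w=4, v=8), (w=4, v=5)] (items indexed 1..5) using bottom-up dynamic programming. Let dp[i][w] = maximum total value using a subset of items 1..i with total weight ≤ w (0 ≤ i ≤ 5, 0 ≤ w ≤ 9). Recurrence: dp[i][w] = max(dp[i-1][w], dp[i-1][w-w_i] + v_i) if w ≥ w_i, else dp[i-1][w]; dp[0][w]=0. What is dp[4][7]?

16

i\w   0   1   2   3   4   5   6   7   8   9
  0   0   0   0   0   0   0   0   0   0   0
  1   0   0   0   8   8   8   8   8   8   8
  2   0   0   0   8   8   8   8   8  14  14
  3   0   0   0   8   8   8   8   8  15  15
  4   0   0   0   8   8   8   8  16  16  16
  5   0   0   0   8   8   8   8  16  16  16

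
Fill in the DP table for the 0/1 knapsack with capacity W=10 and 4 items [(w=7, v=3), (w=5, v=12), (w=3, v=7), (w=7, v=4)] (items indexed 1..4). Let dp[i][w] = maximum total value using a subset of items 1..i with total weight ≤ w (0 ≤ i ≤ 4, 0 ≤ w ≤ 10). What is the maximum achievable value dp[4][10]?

i\w   0   1   2   3   4   5   6   7   8   9  10
  0   0   0   0   0   0   0   0   0   0   0   0
  1   0   0   0   0   0   0   0   3   3   3   3
  2   0   0   0   0   0  12  12  12  12  12  12
  3   0   0   0   7   7  12  12  12  19  19  19
  4   0   0   0   7   7  12  12  12  19  19  19

19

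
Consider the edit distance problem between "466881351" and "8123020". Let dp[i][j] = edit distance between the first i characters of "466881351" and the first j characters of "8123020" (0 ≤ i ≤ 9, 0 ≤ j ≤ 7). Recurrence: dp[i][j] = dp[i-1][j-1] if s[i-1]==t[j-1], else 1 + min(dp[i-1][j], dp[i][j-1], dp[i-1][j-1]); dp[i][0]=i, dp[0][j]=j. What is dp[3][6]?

6

   ''  8  1  2  3  0  2  0
''  0  1  2  3  4  5  6  7
 4  1  1  2  3  4  5  6  7
 6  2  2  2  3  4  5  6  7
 6  3  3  3  3  4  5  6  7
 8  4  3  4  4  4  5  6  7
 8  5  4  4  5  5  5  6  7
 1  6  5  4  5  6  6  6  7
 3  7  6  5  5  5  6  7  7
 5  8  7  6  6  6  6  7  8
 1  9  8  7  7  7  7  7  8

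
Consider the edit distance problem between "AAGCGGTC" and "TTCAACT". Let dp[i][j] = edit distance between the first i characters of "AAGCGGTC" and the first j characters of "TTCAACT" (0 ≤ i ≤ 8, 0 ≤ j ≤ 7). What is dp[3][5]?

   ''  T  T  C  A  A  C  T
''  0  1  2  3  4  5  6  7
 A  1  1  2  3  3  4  5  6
 A  2  2  2  3  3  3  4  5
 G  3  3  3  3  4  4  4  5
 C  4  4  4  3  4  5  4  5
 G  5  5  5  4  4  5  5  5
 G  6  6  6  5  5  5  6  6
 T  7  6  6  6  6  6  6  6
 C  8  7  7  6  7  7  6  7

4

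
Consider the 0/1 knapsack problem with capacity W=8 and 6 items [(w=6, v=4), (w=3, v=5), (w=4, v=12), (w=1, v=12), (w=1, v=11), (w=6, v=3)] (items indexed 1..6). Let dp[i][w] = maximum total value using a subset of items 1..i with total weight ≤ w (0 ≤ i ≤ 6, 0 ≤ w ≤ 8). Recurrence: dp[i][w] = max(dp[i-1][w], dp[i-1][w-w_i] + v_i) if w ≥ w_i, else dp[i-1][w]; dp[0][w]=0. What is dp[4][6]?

i\w   0   1   2   3   4   5   6   7   8
  0   0   0   0   0   0   0   0   0   0
  1   0   0   0   0   0   0   4   4   4
  2   0   0   0   5   5   5   5   5   5
  3   0   0   0   5  12  12  12  17  17
  4   0  12  12  12  17  24  24  24  29
  5   0  12  23  23  23  28  35  35  35
  6   0  12  23  23  23  28  35  35  35

24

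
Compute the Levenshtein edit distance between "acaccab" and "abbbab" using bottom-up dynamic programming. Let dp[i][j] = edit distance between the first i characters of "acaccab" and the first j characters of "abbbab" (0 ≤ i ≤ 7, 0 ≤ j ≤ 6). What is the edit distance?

   ''  a  b  b  b  a  b
''  0  1  2  3  4  5  6
 a  1  0  1  2  3  4  5
 c  2  1  1  2  3  4  5
 a  3  2  2  2  3  3  4
 c  4  3  3  3  3  4  4
 c  5  4  4  4  4  4  5
 a  6  5  5  5  5  4  5
 b  7  6  5  5  5  5  4

4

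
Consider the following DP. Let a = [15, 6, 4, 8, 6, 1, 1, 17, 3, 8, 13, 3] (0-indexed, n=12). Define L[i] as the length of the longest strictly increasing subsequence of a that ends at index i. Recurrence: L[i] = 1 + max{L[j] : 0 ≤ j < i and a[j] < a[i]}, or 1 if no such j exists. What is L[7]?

   i    0    1    2    3    4    5    6    7    8    9   10   11
a[i]   15    6    4    8    6    1    1   17    3    8   13    3
L[i]    1    1    1    2    2    1    1    3    2    3    4    2

3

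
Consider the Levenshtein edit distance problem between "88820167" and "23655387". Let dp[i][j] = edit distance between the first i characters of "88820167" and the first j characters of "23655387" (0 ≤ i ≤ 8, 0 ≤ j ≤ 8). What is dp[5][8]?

   ''  2  3  6  5  5  3  8  7
''  0  1  2  3  4  5  6  7  8
 8  1  1  2  3  4  5  6  6  7
 8  2  2  2  3  4  5  6  6  7
 8  3  3  3  3  4  5  6  6  7
 2  4  3  4  4  4  5  6  7  7
 0  5  4  4  5  5  5  6  7  8
 1  6  5  5  5  6  6  6  7  8
 6  7  6  6  5  6  7  7  7  8
 7  8  7  7  6  6  7  8  8  7

8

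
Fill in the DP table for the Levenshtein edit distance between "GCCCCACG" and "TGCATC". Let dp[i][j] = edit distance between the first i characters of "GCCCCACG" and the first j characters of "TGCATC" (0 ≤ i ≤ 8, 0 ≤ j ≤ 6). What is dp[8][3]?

7

   ''  T  G  C  A  T  C
''  0  1  2  3  4  5  6
 G  1  1  1  2  3  4  5
 C  2  2  2  1  2  3  4
 C  3  3  3  2  2  3  3
 C  4  4  4  3  3  3  3
 C  5  5  5  4  4  4  3
 A  6  6  6  5  4  5  4
 C  7  7  7  6  5  5  5
 G  8  8  7  7  6  6  6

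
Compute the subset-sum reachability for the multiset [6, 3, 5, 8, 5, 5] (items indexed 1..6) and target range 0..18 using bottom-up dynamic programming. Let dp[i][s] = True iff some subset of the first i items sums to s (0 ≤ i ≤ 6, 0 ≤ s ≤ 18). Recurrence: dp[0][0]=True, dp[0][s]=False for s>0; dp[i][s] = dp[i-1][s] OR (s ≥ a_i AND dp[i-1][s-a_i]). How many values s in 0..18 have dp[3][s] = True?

8

i\s   0   1   2   3   4   5   6   7   8   9  10  11  12  13  14  15  16  17  18
  0   T   F   F   F   F   F   F   F   F   F   F   F   F   F   F   F   F   F   F
  1   T   F   F   F   F   F   T   F   F   F   F   F   F   F   F   F   F   F   F
  2   T   F   F   T   F   F   T   F   F   T   F   F   F   F   F   F   F   F   F
  3   T   F   F   T   F   T   T   F   T   T   F   T   F   F   T   F   F   F   F
  4   T   F   F   T   F   T   T   F   T   T   F   T   F   T   T   F   T   T   F
  5   T   F   F   T   F   T   T   F   T   T   T   T   F   T   T   F   T   T   T
  6   T   F   F   T   F   T   T   F   T   T   T   T   F   T   T   T   T   T   T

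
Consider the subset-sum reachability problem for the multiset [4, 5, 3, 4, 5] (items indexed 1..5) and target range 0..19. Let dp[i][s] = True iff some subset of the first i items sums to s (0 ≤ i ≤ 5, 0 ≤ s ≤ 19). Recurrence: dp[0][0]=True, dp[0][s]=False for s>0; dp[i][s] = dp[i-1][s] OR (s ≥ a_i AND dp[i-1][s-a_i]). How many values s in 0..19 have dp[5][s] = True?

15

i\s   0   1   2   3   4   5   6   7   8   9  10  11  12  13  14  15  16  17  18  19
  0   T   F   F   F   F   F   F   F   F   F   F   F   F   F   F   F   F   F   F   F
  1   T   F   F   F   T   F   F   F   F   F   F   F   F   F   F   F   F   F   F   F
  2   T   F   F   F   T   T   F   F   F   T   F   F   F   F   F   F   F   F   F   F
  3   T   F   F   T   T   T   F   T   T   T   F   F   T   F   F   F   F   F   F   F
  4   T   F   F   T   T   T   F   T   T   T   F   T   T   T   F   F   T   F   F   F
  5   T   F   F   T   T   T   F   T   T   T   T   T   T   T   T   F   T   T   T   F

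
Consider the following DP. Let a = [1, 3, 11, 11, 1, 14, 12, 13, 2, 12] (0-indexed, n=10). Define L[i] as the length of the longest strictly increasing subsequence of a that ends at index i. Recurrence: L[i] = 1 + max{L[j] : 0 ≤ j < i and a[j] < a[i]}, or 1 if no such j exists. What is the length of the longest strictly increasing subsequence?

   i    0    1    2    3    4    5    6    7    8    9
a[i]    1    3   11   11    1   14   12   13    2   12
L[i]    1    2    3    3    1    4    4    5    2    4

5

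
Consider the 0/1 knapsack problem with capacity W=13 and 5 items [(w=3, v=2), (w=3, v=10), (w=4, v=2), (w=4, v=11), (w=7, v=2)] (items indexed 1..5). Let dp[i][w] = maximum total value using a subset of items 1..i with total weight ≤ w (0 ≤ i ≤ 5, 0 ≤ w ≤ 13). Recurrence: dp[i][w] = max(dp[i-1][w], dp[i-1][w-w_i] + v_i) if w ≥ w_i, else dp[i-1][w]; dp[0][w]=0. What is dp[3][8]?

12

i\w   0   1   2   3   4   5   6   7   8   9  10  11  12  13
  0   0   0   0   0   0   0   0   0   0   0   0   0   0   0
  1   0   0   0   2   2   2   2   2   2   2   2   2   2   2
  2   0   0   0  10  10  10  12  12  12  12  12  12  12  12
  3   0   0   0  10  10  10  12  12  12  12  14  14  14  14
  4   0   0   0  10  11  11  12  21  21  21  23  23  23  23
  5   0   0   0  10  11  11  12  21  21  21  23  23  23  23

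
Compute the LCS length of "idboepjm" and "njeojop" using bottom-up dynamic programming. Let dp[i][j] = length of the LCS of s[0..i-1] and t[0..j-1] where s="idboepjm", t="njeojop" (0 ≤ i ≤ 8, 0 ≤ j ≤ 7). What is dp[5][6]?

   ''  n  j  e  o  j  o  p
''  0  0  0  0  0  0  0  0
 i  0  0  0  0  0  0  0  0
 d  0  0  0  0  0  0  0  0
 b  0  0  0  0  0  0  0  0
 o  0  0  0  0  1  1  1  1
 e  0  0  0  1  1  1  1  1
 p  0  0  0  1  1  1  1  2
 j  0  0  1  1  1  2  2  2
 m  0  0  1  1  1  2  2  2

1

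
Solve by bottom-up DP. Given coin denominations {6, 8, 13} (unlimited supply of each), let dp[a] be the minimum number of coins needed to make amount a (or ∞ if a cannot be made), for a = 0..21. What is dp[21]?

 a  0  1  2  3  4  5  6  7  8  9 10 11 12 13 14 15 16 17 18 19 20 21
dp  0  -  -  -  -  -  1  -  1  -  -  -  2  1  2  -  2  -  3  2  3  2
(- denotes ∞ / unreachable)

2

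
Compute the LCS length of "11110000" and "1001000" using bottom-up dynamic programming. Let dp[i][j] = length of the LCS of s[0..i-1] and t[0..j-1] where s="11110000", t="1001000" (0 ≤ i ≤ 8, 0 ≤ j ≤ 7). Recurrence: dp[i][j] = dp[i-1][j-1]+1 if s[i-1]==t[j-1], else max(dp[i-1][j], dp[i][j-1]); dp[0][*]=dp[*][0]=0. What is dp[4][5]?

2

   ''  1  0  0  1  0  0  0
''  0  0  0  0  0  0  0  0
 1  0  1  1  1  1  1  1  1
 1  0  1  1  1  2  2  2  2
 1  0  1  1  1  2  2  2  2
 1  0  1  1  1  2  2  2  2
 0  0  1  2  2  2  3  3  3
 0  0  1  2  3  3  3  4  4
 0  0  1  2  3  3  4  4  5
 0  0  1  2  3  3  4  5  5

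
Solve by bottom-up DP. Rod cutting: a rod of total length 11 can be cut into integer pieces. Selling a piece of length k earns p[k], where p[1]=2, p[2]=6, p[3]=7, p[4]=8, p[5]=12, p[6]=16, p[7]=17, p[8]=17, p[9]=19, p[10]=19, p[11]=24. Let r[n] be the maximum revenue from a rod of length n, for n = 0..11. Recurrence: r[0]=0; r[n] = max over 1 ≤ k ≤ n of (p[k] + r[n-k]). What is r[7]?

20

   n    0    1    2    3    4    5    6    7    8    9   10   11
r[n]    0    2    6    8   12   14   18   20   24   26   30   32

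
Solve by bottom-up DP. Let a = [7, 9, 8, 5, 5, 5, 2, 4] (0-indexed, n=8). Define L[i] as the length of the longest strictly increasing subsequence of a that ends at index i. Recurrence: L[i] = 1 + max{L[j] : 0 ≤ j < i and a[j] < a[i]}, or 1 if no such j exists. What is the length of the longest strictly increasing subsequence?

   i    0    1    2    3    4    5    6    7
a[i]    7    9    8    5    5    5    2    4
L[i]    1    2    2    1    1    1    1    2

2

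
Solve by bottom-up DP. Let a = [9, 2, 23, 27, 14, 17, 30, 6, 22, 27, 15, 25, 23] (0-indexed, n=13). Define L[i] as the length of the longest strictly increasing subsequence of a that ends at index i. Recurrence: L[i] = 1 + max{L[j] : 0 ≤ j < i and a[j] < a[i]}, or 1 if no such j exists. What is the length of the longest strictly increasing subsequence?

5

   i    0    1    2    3    4    5    6    7    8    9   10   11   12
a[i]    9    2   23   27   14   17   30    6   22   27   15   25   23
L[i]    1    1    2    3    2    3    4    2    4    5    3    5    5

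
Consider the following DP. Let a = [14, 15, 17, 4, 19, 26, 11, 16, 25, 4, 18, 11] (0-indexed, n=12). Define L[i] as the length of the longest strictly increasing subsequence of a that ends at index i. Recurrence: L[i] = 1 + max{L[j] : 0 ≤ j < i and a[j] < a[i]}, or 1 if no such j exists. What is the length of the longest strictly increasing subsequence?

5

   i    0    1    2    3    4    5    6    7    8    9   10   11
a[i]   14   15   17    4   19   26   11   16   25    4   18   11
L[i]    1    2    3    1    4    5    2    3    5    1    4    2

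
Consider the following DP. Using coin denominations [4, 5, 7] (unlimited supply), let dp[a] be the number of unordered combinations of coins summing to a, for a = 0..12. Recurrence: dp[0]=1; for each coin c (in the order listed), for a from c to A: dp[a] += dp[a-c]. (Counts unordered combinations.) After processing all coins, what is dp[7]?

1

after  coin     0     1     2     3     4     5     6     7     8     9    10    11    12
          4     1     0     0     0     1     0     0     0     1     0     0     0     1
          5     1     0     0     0     1     1     0     0     1     1     1     0     1
          7     1     0     0     0     1     1     0     1     1     1     1     1     2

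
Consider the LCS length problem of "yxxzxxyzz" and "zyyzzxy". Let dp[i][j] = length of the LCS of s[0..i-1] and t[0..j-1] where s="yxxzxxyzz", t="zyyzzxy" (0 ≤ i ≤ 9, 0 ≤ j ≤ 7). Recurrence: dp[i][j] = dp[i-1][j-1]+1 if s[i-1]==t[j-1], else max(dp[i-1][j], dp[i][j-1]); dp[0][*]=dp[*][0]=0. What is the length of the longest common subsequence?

   ''  z  y  y  z  z  x  y
''  0  0  0  0  0  0  0  0
 y  0  0  1  1  1  1  1  1
 x  0  0  1  1  1  1  2  2
 x  0  0  1  1  1  1  2  2
 z  0  1  1  1  2  2  2  2
 x  0  1  1  1  2  2  3  3
 x  0  1  1  1  2  2  3  3
 y  0  1  2  2  2  2  3  4
 z  0  1  2  2  3  3  3  4
 z  0  1  2  2  3  4  4  4

4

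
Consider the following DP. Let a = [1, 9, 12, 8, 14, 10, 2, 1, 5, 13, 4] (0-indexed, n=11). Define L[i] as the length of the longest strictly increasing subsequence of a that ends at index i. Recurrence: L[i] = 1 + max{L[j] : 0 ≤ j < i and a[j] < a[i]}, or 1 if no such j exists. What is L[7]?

   i    0    1    2    3    4    5    6    7    8    9   10
a[i]    1    9   12    8   14   10    2    1    5   13    4
L[i]    1    2    3    2    4    3    2    1    3    4    3

1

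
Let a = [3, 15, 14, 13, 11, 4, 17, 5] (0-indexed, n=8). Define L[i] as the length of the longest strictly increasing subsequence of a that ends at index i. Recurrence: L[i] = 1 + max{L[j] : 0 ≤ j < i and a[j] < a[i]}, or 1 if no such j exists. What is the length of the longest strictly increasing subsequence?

3

   i    0    1    2    3    4    5    6    7
a[i]    3   15   14   13   11    4   17    5
L[i]    1    2    2    2    2    2    3    3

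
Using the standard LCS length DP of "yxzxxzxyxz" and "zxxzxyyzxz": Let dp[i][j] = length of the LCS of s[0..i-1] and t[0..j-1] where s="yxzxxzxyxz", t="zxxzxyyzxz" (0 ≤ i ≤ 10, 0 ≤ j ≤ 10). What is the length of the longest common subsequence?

8

   ''  z  x  x  z  x  y  y  z  x  z
''  0  0  0  0  0  0  0  0  0  0  0
 y  0  0  0  0  0  0  1  1  1  1  1
 x  0  0  1  1  1  1  1  1  1  2  2
 z  0  1  1  1  2  2  2  2  2  2  3
 x  0  1  2  2  2  3  3  3  3  3  3
 x  0  1  2  3  3  3  3  3  3  4  4
 z  0  1  2  3  4  4  4  4  4  4  5
 x  0  1  2  3  4  5  5  5  5  5  5
 y  0  1  2  3  4  5  6  6  6  6  6
 x  0  1  2  3  4  5  6  6  6  7  7
 z  0  1  2  3  4  5  6  6  7  7  8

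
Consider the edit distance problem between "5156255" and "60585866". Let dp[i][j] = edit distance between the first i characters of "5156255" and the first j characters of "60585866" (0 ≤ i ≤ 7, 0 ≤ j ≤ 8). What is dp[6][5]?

   ''  6  0  5  8  5  8  6  6
''  0  1  2  3  4  5  6  7  8
 5  1  1  2  2  3  4  5  6  7
 1  2  2  2  3  3  4  5  6  7
 5  3  3  3  2  3  3  4  5  6
 6  4  3  4  3  3  4  4  4  5
 2  5  4  4  4  4  4  5  5  5
 5  6  5  5  4  5  4  5  6  6
 5  7  6  6  5  5  5  5  6  7

4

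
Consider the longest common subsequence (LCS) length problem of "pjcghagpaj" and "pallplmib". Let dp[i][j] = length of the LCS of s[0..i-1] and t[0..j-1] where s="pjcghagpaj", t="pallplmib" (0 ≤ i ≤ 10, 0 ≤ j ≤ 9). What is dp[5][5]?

   ''  p  a  l  l  p  l  m  i  b
''  0  0  0  0  0  0  0  0  0  0
 p  0  1  1  1  1  1  1  1  1  1
 j  0  1  1  1  1  1  1  1  1  1
 c  0  1  1  1  1  1  1  1  1  1
 g  0  1  1  1  1  1  1  1  1  1
 h  0  1  1  1  1  1  1  1  1  1
 a  0  1  2  2  2  2  2  2  2  2
 g  0  1  2  2  2  2  2  2  2  2
 p  0  1  2  2  2  3  3  3  3  3
 a  0  1  2  2  2  3  3  3  3  3
 j  0  1  2  2  2  3  3  3  3  3

1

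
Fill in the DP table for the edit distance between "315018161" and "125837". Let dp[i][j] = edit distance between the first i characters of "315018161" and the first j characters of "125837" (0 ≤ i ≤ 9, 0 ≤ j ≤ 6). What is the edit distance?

7

   ''  1  2  5  8  3  7
''  0  1  2  3  4  5  6
 3  1  1  2  3  4  4  5
 1  2  1  2  3  4  5  5
 5  3  2  2  2  3  4  5
 0  4  3  3  3  3  4  5
 1  5  4  4  4  4  4  5
 8  6  5  5  5  4  5  5
 1  7  6  6  6  5  5  6
 6  8  7  7  7  6  6  6
 1  9  8  8  8  7  7  7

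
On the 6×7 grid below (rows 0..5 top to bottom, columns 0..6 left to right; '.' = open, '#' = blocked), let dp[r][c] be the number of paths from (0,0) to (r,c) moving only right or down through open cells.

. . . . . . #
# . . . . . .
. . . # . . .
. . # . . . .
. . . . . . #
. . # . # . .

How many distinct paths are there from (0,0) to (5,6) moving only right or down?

18

r\c   0   1   2   3   4   5   6
  0   1   1   1   1   1   1   0
  1   0   1   2   3   4   5   5
  2   0   1   3   0   4   9  14
  3   0   1   0   0   4  13  27
  4   0   1   1   1   5  18   0
  5   0   1   0   1   0  18  18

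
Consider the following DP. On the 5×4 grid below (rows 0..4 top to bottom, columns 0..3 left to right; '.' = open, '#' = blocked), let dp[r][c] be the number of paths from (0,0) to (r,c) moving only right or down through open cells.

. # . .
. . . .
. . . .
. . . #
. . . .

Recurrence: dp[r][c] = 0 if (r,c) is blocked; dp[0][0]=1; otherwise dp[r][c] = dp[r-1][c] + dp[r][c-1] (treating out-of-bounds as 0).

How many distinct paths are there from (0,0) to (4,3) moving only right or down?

10

r\c   0   1   2   3
  0   1   0   0   0
  1   1   1   1   1
  2   1   2   3   4
  3   1   3   6   0
  4   1   4  10  10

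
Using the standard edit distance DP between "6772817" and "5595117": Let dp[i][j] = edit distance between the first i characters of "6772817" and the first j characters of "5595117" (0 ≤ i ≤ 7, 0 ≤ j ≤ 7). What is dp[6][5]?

5

   ''  5  5  9  5  1  1  7
''  0  1  2  3  4  5  6  7
 6  1  1  2  3  4  5  6  7
 7  2  2  2  3  4  5  6  6
 7  3  3  3  3  4  5  6  6
 2  4  4  4  4  4  5  6  7
 8  5  5  5  5  5  5  6  7
 1  6  6  6  6  6  5  5  6
 7  7  7  7  7  7  6  6  5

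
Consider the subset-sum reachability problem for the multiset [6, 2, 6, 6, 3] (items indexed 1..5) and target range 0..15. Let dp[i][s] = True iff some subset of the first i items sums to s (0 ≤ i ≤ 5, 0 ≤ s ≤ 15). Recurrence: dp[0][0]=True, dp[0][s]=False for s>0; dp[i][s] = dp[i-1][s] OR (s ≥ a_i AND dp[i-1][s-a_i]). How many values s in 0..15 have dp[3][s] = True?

i\s   0   1   2   3   4   5   6   7   8   9  10  11  12  13  14  15
  0   T   F   F   F   F   F   F   F   F   F   F   F   F   F   F   F
  1   T   F   F   F   F   F   T   F   F   F   F   F   F   F   F   F
  2   T   F   T   F   F   F   T   F   T   F   F   F   F   F   F   F
  3   T   F   T   F   F   F   T   F   T   F   F   F   T   F   T   F
  4   T   F   T   F   F   F   T   F   T   F   F   F   T   F   T   F
  5   T   F   T   T   F   T   T   F   T   T   F   T   T   F   T   T

6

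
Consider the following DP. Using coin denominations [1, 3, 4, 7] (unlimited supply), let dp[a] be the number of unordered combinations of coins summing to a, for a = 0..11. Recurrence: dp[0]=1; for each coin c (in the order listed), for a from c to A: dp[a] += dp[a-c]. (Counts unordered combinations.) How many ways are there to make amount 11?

after  coin     0     1     2     3     4     5     6     7     8     9    10    11
          1     1     1     1     1     1     1     1     1     1     1     1     1
          3     1     1     1     2     2     2     3     3     3     4     4     4
          4     1     1     1     2     3     3     4     5     6     7     8     9
          7     1     1     1     2     3     3     4     6     7     8    10    12

12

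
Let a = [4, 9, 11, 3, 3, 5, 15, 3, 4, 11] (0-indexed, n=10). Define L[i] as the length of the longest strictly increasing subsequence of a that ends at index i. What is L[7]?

   i    0    1    2    3    4    5    6    7    8    9
a[i]    4    9   11    3    3    5   15    3    4   11
L[i]    1    2    3    1    1    2    4    1    2    3

1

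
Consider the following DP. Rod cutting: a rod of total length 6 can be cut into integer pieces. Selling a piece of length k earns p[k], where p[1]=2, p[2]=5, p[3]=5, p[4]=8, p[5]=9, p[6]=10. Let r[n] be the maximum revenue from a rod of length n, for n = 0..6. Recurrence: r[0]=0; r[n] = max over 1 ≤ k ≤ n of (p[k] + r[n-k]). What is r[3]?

7

   n    0    1    2    3    4    5    6
r[n]    0    2    5    7   10   12   15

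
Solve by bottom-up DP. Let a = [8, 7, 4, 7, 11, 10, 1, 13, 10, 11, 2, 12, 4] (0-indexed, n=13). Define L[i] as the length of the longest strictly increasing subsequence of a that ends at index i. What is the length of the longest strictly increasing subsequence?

   i    0    1    2    3    4    5    6    7    8    9   10   11   12
a[i]    8    7    4    7   11   10    1   13   10   11    2   12    4
L[i]    1    1    1    2    3    3    1    4    3    4    2    5    3

5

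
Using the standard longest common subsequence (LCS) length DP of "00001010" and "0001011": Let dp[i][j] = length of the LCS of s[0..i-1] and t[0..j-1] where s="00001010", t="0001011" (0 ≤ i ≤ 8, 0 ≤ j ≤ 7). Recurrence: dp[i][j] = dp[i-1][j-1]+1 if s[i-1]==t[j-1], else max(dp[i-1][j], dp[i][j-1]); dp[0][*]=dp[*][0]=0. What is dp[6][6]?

5

   ''  0  0  0  1  0  1  1
''  0  0  0  0  0  0  0  0
 0  0  1  1  1  1  1  1  1
 0  0  1  2  2  2  2  2  2
 0  0  1  2  3  3  3  3  3
 0  0  1  2  3  3  4  4  4
 1  0  1  2  3  4  4  5  5
 0  0  1  2  3  4  5  5  5
 1  0  1  2  3  4  5  6  6
 0  0  1  2  3  4  5  6  6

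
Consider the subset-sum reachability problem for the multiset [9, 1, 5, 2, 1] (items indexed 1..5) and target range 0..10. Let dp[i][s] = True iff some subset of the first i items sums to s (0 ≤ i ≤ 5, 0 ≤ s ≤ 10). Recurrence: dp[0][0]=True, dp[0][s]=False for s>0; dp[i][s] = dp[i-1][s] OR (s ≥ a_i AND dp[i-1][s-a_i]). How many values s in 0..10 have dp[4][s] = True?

i\s   0   1   2   3   4   5   6   7   8   9  10
  0   T   F   F   F   F   F   F   F   F   F   F
  1   T   F   F   F   F   F   F   F   F   T   F
  2   T   T   F   F   F   F   F   F   F   T   T
  3   T   T   F   F   F   T   T   F   F   T   T
  4   T   T   T   T   F   T   T   T   T   T   T
  5   T   T   T   T   T   T   T   T   T   T   T

10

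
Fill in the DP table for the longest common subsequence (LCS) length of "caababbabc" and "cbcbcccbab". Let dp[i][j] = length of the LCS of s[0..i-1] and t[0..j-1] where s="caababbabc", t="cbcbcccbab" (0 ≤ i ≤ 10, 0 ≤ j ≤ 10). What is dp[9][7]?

3

   ''  c  b  c  b  c  c  c  b  a  b
''  0  0  0  0  0  0  0  0  0  0  0
 c  0  1  1  1  1  1  1  1  1  1  1
 a  0  1  1  1  1  1  1  1  1  2  2
 a  0  1  1  1  1  1  1  1  1  2  2
 b  0  1  2  2  2  2  2  2  2  2  3
 a  0  1  2  2  2  2  2  2  2  3  3
 b  0  1  2  2  3  3  3  3  3  3  4
 b  0  1  2  2  3  3  3  3  4  4  4
 a  0  1  2  2  3  3  3  3  4  5  5
 b  0  1  2  2  3  3  3  3  4  5  6
 c  0  1  2  3  3  4  4  4  4  5  6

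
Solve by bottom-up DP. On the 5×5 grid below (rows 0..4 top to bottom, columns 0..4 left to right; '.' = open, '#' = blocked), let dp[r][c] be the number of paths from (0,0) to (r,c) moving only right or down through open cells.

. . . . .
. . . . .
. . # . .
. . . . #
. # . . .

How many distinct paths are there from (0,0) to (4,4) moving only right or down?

12

r\c   0   1   2   3   4
  0   1   1   1   1   1
  1   1   2   3   4   5
  2   1   3   0   4   9
  3   1   4   4   8   0
  4   1   0   4  12  12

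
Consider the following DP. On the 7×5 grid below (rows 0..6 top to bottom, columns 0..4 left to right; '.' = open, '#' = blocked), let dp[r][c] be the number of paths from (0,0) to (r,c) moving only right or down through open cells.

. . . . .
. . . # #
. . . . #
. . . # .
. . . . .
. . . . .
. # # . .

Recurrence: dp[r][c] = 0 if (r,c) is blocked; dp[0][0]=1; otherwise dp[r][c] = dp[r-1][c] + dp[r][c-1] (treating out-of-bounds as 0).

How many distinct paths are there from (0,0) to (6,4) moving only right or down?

87

r\c   0   1   2   3   4
  0   1   1   1   1   1
  1   1   2   3   0   0
  2   1   3   6   6   0
  3   1   4  10   0   0
  4   1   5  15  15  15
  5   1   6  21  36  51
  6   1   0   0  36  87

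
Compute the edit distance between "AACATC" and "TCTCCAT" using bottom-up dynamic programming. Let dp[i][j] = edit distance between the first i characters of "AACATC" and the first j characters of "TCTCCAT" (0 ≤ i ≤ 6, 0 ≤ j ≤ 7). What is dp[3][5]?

4

   ''  T  C  T  C  C  A  T
''  0  1  2  3  4  5  6  7
 A  1  1  2  3  4  5  5  6
 A  2  2  2  3  4  5  5  6
 C  3  3  2  3  3  4  5  6
 A  4  4  3  3  4  4  4  5
 T  5  4  4  3  4  5  5  4
 C  6  5  4  4  3  4  5  5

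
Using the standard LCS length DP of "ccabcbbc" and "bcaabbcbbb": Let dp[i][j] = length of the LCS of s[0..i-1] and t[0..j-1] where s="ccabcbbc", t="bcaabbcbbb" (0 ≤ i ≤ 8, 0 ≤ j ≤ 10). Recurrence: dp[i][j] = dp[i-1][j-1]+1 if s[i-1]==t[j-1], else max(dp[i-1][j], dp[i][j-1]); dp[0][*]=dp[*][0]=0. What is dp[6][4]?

2

   ''  b  c  a  a  b  b  c  b  b  b
''  0  0  0  0  0  0  0  0  0  0  0
 c  0  0  1  1  1  1  1  1  1  1  1
 c  0  0  1  1  1  1  1  2  2  2  2
 a  0  0  1  2  2  2  2  2  2  2  2
 b  0  1  1  2  2  3  3  3  3  3  3
 c  0  1  2  2  2  3  3  4  4  4  4
 b  0  1  2  2  2  3  4  4  5  5  5
 b  0  1  2  2  2  3  4  4  5  6  6
 c  0  1  2  2  2  3  4  5  5  6  6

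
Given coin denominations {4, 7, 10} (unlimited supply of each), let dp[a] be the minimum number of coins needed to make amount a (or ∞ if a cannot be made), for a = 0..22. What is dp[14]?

2

 a  0  1  2  3  4  5  6  7  8  9 10 11 12 13 14 15 16 17 18 19 20 21 22
dp  0  -  -  -  1  -  -  1  2  -  1  2  3  -  2  3  4  2  3  4  2  3  4
(- denotes ∞ / unreachable)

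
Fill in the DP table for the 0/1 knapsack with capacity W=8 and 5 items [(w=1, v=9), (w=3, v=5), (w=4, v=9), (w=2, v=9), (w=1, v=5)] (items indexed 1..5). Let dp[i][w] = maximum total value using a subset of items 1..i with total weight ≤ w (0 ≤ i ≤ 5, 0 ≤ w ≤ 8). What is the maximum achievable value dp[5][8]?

32

i\w   0   1   2   3   4   5   6   7   8
  0   0   0   0   0   0   0   0   0   0
  1   0   9   9   9   9   9   9   9   9
  2   0   9   9   9  14  14  14  14  14
  3   0   9   9   9  14  18  18  18  23
  4   0   9   9  18  18  18  23  27  27
  5   0   9  14  18  23  23  23  28  32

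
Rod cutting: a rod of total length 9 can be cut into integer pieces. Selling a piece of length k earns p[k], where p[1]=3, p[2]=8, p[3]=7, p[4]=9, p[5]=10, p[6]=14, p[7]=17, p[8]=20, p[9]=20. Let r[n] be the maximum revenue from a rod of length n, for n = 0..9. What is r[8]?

32

   n    0    1    2    3    4    5    6    7    8    9
r[n]    0    3    8   11   16   19   24   27   32   35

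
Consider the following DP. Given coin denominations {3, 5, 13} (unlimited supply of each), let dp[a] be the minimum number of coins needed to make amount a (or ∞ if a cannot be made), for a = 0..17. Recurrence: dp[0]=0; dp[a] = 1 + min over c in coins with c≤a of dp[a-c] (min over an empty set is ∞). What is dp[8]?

2

 a  0  1  2  3  4  5  6  7  8  9 10 11 12 13 14 15 16 17
dp  0  -  -  1  -  1  2  -  2  3  2  3  4  1  4  3  2  5
(- denotes ∞ / unreachable)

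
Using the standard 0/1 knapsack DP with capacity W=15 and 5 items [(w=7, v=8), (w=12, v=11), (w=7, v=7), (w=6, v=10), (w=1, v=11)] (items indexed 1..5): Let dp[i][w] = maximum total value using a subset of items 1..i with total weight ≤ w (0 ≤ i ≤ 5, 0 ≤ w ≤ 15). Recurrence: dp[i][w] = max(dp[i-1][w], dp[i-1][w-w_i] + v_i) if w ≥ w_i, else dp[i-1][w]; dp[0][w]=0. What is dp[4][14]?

i\w   0   1   2   3   4   5   6   7   8   9  10  11  12  13  14  15
  0   0   0   0   0   0   0   0   0   0   0   0   0   0   0   0   0
  1   0   0   0   0   0   0   0   8   8   8   8   8   8   8   8   8
  2   0   0   0   0   0   0   0   8   8   8   8   8  11  11  11  11
  3   0   0   0   0   0   0   0   8   8   8   8   8  11  11  15  15
  4   0   0   0   0   0   0  10  10  10  10  10  10  11  18  18  18
  5   0  11  11  11  11  11  11  21  21  21  21  21  21  22  29  29

18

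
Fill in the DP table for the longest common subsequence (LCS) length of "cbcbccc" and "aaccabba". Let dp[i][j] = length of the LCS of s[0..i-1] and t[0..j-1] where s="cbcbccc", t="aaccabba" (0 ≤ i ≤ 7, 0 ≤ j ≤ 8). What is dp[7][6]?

   ''  a  a  c  c  a  b  b  a
''  0  0  0  0  0  0  0  0  0
 c  0  0  0  1  1  1  1  1  1
 b  0  0  0  1  1  1  2  2  2
 c  0  0  0  1  2  2  2  2  2
 b  0  0  0  1  2  2  3  3  3
 c  0  0  0  1  2  2  3  3  3
 c  0  0  0  1  2  2  3  3  3
 c  0  0  0  1  2  2  3  3  3

3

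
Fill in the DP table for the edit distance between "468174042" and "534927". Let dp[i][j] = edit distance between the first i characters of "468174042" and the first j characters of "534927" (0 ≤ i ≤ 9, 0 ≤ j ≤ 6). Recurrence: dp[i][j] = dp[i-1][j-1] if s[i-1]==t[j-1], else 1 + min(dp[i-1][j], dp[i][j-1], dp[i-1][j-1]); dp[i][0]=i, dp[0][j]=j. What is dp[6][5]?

6

   ''  5  3  4  9  2  7
''  0  1  2  3  4  5  6
 4  1  1  2  2  3  4  5
 6  2  2  2  3  3  4  5
 8  3  3  3  3  4  4  5
 1  4  4  4  4  4  5  5
 7  5  5  5  5  5  5  5
 4  6  6  6  5  6  6  6
 0  7  7  7  6  6  7  7
 4  8  8  8  7  7  7  8
 2  9  9  9  8  8  7  8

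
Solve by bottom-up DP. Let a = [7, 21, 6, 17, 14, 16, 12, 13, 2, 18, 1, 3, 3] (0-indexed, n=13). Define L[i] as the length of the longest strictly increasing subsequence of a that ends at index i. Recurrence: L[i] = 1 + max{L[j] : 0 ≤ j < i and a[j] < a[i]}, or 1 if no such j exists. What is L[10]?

   i    0    1    2    3    4    5    6    7    8    9   10   11   12
a[i]    7   21    6   17   14   16   12   13    2   18    1    3    3
L[i]    1    2    1    2    2    3    2    3    1    4    1    2    2

1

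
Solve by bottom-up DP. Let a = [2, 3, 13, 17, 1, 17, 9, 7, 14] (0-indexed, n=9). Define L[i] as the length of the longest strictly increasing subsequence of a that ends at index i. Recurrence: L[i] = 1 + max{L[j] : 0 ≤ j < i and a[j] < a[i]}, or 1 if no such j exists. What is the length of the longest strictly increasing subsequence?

4

   i    0    1    2    3    4    5    6    7    8
a[i]    2    3   13   17    1   17    9    7   14
L[i]    1    2    3    4    1    4    3    3    4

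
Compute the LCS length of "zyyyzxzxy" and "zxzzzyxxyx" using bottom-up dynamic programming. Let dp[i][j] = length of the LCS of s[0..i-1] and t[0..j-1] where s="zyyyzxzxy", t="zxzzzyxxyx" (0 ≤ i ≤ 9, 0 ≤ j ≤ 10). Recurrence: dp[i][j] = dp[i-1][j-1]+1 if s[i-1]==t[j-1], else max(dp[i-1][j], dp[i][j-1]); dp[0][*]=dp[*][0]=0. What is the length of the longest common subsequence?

5

   ''  z  x  z  z  z  y  x  x  y  x
''  0  0  0  0  0  0  0  0  0  0  0
 z  0  1  1  1  1  1  1  1  1  1  1
 y  0  1  1  1  1  1  2  2  2  2  2
 y  0  1  1  1  1  1  2  2  2  3  3
 y  0  1  1  1  1  1  2  2  2  3  3
 z  0  1  1  2  2  2  2  2  2  3  3
 x  0  1  2  2  2  2  2  3  3  3  4
 z  0  1  2  3  3  3  3  3  3  3  4
 x  0  1  2  3  3  3  3  4  4  4  4
 y  0  1  2  3  3  3  4  4  4  5  5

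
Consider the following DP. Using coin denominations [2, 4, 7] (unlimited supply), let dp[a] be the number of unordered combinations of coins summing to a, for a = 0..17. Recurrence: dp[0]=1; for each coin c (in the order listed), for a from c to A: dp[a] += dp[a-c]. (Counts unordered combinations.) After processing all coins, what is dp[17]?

3

after  coin     0     1     2     3     4     5     6     7     8     9    10    11    12    13    14    15    16    17
          2     1     0     1     0     1     0     1     0     1     0     1     0     1     0     1     0     1     0
          4     1     0     1     0     2     0     2     0     3     0     3     0     4     0     4     0     5     0
          7     1     0     1     0     2     0     2     1     3     1     3     2     4     2     5     3     6     3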